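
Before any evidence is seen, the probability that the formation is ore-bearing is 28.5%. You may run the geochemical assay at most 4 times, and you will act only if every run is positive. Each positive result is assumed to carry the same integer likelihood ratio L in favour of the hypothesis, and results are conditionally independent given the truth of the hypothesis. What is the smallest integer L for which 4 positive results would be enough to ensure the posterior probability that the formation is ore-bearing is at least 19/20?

Prior odds = 0.285/0.715 = 57/143.
Target odds = 0.95/0.05 = 19.
Need L⁴ ≥ 19 ÷ (57/143) = 143/3.
2⁴ = 16 < 143/3 ≤ 81 = 3⁴, so L = 3.

3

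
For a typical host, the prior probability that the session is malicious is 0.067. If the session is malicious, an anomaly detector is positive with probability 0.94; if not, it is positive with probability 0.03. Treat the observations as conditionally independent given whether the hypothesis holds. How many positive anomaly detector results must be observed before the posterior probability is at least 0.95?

Prior odds: 0.067 ÷ 0.933 = 67/933.
Likelihood ratio of a positive = 0.94/0.03 = 94/3.
Target posterior odds = 0.95/0.05 = 19.
Need (67/933) × (94/3)ⁿ ≥ 19, i.e. (94/3)ⁿ ≥ 17727/67.
(94/3)¹ = 94/3 falls short of 17727/67 but (94/3)² = 8836/9 reaches it, so n = 2.

2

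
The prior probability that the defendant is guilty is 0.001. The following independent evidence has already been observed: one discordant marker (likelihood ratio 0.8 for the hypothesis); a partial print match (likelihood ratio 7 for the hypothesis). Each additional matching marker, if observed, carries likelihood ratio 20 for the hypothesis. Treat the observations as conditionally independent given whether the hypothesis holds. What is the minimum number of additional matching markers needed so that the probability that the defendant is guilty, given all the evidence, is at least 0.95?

3

Prior odds = 0.001/0.999 = 1/999.
Combined Bayes factor of the evidence already in hand = 0.8 × 7 = 5.6.
Odds after that evidence = (1/999) × 5.6 = 28/4995.
Target odds = 0.95/0.05 = 19.
Need 20ⁿ ≥ 19 ÷ (28/4995) = 94905/28.
20² = 400 falls short of 94905/28 but 20³ = 8000 reaches it, so n = 3.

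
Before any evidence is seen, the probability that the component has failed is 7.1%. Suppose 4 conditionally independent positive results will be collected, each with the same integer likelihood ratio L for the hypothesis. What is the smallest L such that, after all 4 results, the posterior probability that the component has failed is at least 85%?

3

Prior odds = 0.071/0.929 = 71/929.
Target odds = 0.85/0.15 = 17/3.
Need L⁴ ≥ 17/3 ÷ (71/929) = 15793/213.
2⁴ = 16 < 15793/213 ≤ 81 = 3⁴, so L = 3.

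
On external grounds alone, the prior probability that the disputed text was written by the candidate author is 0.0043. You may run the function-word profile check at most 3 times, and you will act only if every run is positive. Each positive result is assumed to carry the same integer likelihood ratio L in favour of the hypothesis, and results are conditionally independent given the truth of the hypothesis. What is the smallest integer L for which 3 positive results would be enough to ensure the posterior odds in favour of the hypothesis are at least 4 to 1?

10

Prior odds = 0.0043/0.9957 = 43/9957.
Target odds = 4.
Need L³ ≥ 4 ÷ (43/9957) = 39828/43.
9³ = 729 < 39828/43 ≤ 1000 = 10³, so L = 10.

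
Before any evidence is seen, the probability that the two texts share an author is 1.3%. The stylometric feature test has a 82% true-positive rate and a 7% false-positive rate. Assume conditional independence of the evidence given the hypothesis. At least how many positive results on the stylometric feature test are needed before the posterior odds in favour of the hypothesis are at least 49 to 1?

4

Prior odds = 0.013/0.987 = 13/987.
Likelihood ratio of a positive result = 0.82/0.07 = 82/7.
Target odds = 49.
Need (13/987) × (82/7)ⁿ ≥ 49, i.e. (82/7)ⁿ ≥ 48363/13.
(82/7)³ = 551368/343 falls short of 48363/13 but (82/7)⁴ = 45212176/2401 reaches it, so n = 4.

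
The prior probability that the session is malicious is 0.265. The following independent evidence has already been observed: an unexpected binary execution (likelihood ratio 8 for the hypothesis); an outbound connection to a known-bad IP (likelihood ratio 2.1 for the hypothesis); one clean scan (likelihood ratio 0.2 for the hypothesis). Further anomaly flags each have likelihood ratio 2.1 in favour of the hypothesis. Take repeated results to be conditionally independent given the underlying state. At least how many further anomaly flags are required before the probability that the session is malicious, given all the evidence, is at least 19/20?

4

Prior odds = 0.265/0.735 = 53/147.
Combined Bayes factor of the evidence already in hand = 8 × 2.1 × 0.2 = 3.36.
Odds after that evidence = (53/147) × 3.36 = 212/175.
Target odds = 0.95/0.05 = 19.
Need 2.1ⁿ ≥ 19 ÷ (212/175) = 3325/212.
2.1³ = 9.261 falls short of 3325/212 but 2.1⁴ = 19.4481 reaches it, so n = 4.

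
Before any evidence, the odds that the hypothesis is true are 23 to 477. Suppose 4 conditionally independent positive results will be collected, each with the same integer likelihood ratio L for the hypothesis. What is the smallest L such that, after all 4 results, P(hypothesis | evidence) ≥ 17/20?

Prior odds = 23/477.
Target odds = 0.85/0.15 = 17/3.
Need L⁴ ≥ 17/3 ÷ (23/477) = 2703/23.
3⁴ = 81 < 2703/23 ≤ 256 = 4⁴, so L = 4.

4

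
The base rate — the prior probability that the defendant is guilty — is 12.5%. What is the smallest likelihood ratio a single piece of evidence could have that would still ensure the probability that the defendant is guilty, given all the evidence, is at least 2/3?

Prior odds = 0.125/0.875 = 1/7.
Target odds = (2/3)/(1/3) = 2.
Required Bayes factor = 2 ÷ (1/7) = 14.

14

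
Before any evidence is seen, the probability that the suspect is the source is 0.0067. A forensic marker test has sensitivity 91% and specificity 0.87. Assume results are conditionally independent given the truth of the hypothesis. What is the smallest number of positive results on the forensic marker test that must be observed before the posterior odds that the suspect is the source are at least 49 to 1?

Prior odds = 0.0067/0.9933 = 67/9933.
False-positive rate = 1 − 0.87 = 0.13; likelihood ratio of a positive = 0.91/0.13 = 7.
Target odds = 49.
Need (67/9933) × 7ⁿ ≥ 49, i.e. 7ⁿ ≥ 486717/67.
7⁴ = 2401 falls short of 486717/67 but 7⁵ = 16807 reaches it, so n = 5.

5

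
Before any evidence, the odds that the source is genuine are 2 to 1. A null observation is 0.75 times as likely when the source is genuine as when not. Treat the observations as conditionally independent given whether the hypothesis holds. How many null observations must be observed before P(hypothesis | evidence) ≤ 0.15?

Prior odds = 2.
Likelihood ratio per null observation = 0.75.
Target posterior odds = 0.15/0.85 = 3/17.
Require 0.75ⁿ ≤ 3/17 ÷ 2 = 3/34.
0.75⁸ = 6561/65536 is still above 3/34 but 0.75⁹ = 19683/262144 is at or below it, so n = 9.

9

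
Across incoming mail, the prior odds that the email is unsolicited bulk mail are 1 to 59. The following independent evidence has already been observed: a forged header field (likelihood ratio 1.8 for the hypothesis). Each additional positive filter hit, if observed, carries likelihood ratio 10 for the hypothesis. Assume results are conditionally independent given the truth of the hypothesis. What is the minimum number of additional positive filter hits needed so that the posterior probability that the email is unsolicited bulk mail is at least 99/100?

Prior odds = 1/59.
Bayes factor of the evidence already in hand = 1.8.
Odds after that evidence = (1/59) × 1.8 = 9/295.
Target odds = 0.99/0.01 = 99.
Need 10ⁿ ≥ 99 ÷ (9/295) = 3245.
10³ = 1000 falls short of 3245 but 10⁴ = 10000 reaches it, so n = 4.

4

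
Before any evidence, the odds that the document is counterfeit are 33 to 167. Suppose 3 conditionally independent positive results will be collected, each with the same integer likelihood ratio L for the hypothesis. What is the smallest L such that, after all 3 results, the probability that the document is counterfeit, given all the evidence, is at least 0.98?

7

Prior odds = 33/167.
Target odds = 0.98/0.02 = 49.
Need L³ ≥ 49 ÷ (33/167) = 8183/33.
6³ = 216 < 8183/33 ≤ 343 = 7³, so L = 7.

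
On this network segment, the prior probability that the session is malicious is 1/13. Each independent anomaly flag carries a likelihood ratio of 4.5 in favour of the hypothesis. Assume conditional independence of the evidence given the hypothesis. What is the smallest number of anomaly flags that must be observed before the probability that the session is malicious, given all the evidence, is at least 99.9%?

Prior odds: (1/13) ÷ (12/13) = 1/12.
Likelihood ratio per anomaly flag = 4.5.
Target posterior odds = 0.999/0.001 = 999.
Need (1/12) × 4.5ⁿ ≥ 999, i.e. 4.5ⁿ ≥ 11988.
4.5⁶ = 8303.765625 falls short of 11988 but 4.5⁷ = 4782969/128 reaches it, so n = 7.

7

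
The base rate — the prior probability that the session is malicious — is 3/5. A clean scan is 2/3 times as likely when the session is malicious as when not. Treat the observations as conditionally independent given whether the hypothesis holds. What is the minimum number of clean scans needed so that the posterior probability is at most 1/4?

4

Prior odds: 0.6 ÷ 0.4 = 1.5.
Likelihood ratio per clean scan = 2/3.
Target odds: 0.25 ÷ 0.75 = 1/3.
Need 1.5 × (2/3)ⁿ ≤ 1/3, i.e. (2/3)ⁿ ≤ 2/9.
(2/3)³ = 8/27 is still above 2/9 but (2/3)⁴ = 16/81 is at or below it, so n = 4.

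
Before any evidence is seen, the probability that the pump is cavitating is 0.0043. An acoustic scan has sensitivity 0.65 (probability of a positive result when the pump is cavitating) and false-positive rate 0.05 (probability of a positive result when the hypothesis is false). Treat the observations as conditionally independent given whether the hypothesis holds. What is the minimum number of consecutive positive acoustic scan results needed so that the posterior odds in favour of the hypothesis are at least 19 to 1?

4

Prior odds = 0.0043/0.9957 = 43/9957.
Likelihood ratio of a positive result = 0.65/0.05 = 13.
Target odds = 19.
Require 13ⁿ ≥ 19 ÷ (43/9957) = 189183/43.
13³ = 2197 falls short of 189183/43 but 13⁴ = 28561 reaches it, so n = 4.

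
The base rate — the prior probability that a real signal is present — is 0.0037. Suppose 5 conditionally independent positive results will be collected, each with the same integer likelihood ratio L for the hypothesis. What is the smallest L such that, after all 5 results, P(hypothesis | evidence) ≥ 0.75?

4

Prior odds = 0.0037/0.9963 = 37/9963.
Target odds = 0.75/0.25 = 3.
Need L⁵ ≥ 3 ÷ (37/9963) = 29889/37.
3⁵ = 243 < 29889/37 ≤ 1024 = 4⁵, so L = 4.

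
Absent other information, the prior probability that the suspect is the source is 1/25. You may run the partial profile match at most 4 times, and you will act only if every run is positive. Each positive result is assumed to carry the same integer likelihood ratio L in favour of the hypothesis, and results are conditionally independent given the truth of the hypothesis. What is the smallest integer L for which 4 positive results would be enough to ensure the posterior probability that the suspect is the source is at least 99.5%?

Prior odds = 0.04/0.96 = 1/24.
Target odds = 0.995/0.005 = 199.
Need L⁴ ≥ 199 ÷ (1/24) = 4776.
8⁴ = 4096 < 4776 ≤ 6561 = 9⁴, so L = 9.

9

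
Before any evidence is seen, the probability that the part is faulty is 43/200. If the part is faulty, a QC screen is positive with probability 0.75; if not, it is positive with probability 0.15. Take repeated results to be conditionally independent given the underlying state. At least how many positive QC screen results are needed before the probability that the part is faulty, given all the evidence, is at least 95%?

3

Prior odds = 0.215/0.785 = 43/157.
Likelihood ratio of a positive = 0.75/0.15 = 5.
Target odds: 0.95 ÷ 0.05 = 19.
Need (43/157) × 5ⁿ ≥ 19, i.e. 5ⁿ ≥ 2983/43.
5² = 25 falls short of 2983/43 but 5³ = 125 reaches it, so n = 3.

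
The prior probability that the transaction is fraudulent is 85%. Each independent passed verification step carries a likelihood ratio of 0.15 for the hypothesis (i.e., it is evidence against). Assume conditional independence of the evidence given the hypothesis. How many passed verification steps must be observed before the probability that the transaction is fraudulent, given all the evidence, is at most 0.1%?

Prior odds = 0.85/0.15 = 17/3.
Likelihood ratio per passed verification step = 0.15.
Target odds: 0.001 ÷ 0.999 = 1/999.
Require 0.15ⁿ ≤ 1/999 ÷ (17/3) = 1/5661.
0.15⁴ = 81/160000 is still above 1/5661 but 0.15⁵ = 243/3200000 is at or below it, so n = 5.

5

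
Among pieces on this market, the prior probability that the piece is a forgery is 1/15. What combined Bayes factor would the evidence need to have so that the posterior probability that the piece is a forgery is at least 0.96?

Prior odds = (1/15)/(14/15) = 1/14.
Target odds = 0.96/0.04 = 24.
Required Bayes factor = 24 ÷ (1/14) = 336.

336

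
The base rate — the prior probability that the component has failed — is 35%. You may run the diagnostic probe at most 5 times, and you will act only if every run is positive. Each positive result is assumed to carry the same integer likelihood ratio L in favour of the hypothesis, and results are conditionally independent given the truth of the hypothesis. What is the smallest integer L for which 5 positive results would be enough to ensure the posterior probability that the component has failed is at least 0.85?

2

Prior odds = 0.35/0.65 = 7/13.
Target odds = 0.85/0.15 = 17/3.
Need L⁵ ≥ 17/3 ÷ (7/13) = 221/21.
1⁵ = 1 < 221/21 ≤ 32 = 2⁵, so L = 2.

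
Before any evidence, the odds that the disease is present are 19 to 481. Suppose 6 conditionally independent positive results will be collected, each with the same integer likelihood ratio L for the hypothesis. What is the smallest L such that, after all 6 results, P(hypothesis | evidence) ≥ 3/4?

3

Prior odds = 19/481.
Target odds = 0.75/0.25 = 3.
Need L⁶ ≥ 3 ÷ (19/481) = 1443/19.
2⁶ = 64 < 1443/19 ≤ 729 = 3⁶, so L = 3.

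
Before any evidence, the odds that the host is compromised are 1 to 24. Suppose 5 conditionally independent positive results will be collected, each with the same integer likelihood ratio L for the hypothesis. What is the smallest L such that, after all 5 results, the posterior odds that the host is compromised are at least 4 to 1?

Prior odds = 1/24.
Target odds = 4.
Need L⁵ ≥ 4 ÷ (1/24) = 96.
2⁵ = 32 < 96 ≤ 243 = 3⁵, so L = 3.

3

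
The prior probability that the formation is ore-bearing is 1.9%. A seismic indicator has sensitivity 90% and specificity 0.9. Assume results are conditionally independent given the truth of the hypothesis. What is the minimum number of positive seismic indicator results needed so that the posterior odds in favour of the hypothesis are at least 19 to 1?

Prior odds: 0.019 ÷ 0.981 = 19/981.
False-positive rate = 1 − 0.9 = 0.1; likelihood ratio of a positive = 0.9/0.1 = 9.
Target odds = 19.
Need (19/981) × 9ⁿ ≥ 19, i.e. 9ⁿ ≥ 981.
9³ = 729 falls short of 981 but 9⁴ = 6561 reaches it, so n = 4.

4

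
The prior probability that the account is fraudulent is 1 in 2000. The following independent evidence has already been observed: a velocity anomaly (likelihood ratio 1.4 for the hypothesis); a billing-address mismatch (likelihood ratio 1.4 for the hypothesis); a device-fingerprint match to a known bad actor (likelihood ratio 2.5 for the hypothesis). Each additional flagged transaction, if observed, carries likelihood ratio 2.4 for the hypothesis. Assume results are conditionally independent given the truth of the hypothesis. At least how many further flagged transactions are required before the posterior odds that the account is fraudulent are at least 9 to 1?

10

Prior odds = 0.0005/0.9995 = 1/1999.
Combined Bayes factor of the evidence already in hand = 1.4 × 1.4 × 2.5 = 4.9.
Odds after that evidence = (1/1999) × 4.9 = 49/19990.
Target odds = 9.
Need 2.4ⁿ ≥ 9 ÷ (49/19990) = 179910/49.
2.4⁹ ≈2641.81 falls short of 179910/49 but 2.4¹⁰ ≈6340.34 reaches it, so n = 10.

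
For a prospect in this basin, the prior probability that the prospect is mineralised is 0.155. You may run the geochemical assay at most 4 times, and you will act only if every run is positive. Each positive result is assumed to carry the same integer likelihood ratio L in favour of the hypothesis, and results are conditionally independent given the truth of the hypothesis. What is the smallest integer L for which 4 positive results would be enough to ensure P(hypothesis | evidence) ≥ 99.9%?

9

Prior odds = 0.155/0.845 = 31/169.
Target odds = 0.999/0.001 = 999.
Need L⁴ ≥ 999 ÷ (31/169) = 168831/31.
8⁴ = 4096 < 168831/31 ≤ 6561 = 9⁴, so L = 9.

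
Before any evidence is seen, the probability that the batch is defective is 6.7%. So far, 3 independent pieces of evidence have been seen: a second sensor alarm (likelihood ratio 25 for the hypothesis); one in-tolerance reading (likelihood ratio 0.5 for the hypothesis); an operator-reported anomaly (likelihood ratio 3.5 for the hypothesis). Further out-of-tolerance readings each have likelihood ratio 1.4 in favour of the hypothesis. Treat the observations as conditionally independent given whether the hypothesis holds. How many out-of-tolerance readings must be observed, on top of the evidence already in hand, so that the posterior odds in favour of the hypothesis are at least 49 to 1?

Prior odds = 0.067/0.933 = 67/933.
Combined Bayes factor of the evidence already in hand = 25 × 0.5 × 3.5 = 43.75.
Odds after that evidence = (67/933) × 43.75 = 11725/3732.
Target odds = 49.
Need 1.4ⁿ ≥ 49 ÷ (11725/3732) = 26124/1675.
1.4⁸ = 5764801/390625 falls short of 26124/1675 but 1.4⁹ = 40353607/1953125 reaches it, so n = 9.

9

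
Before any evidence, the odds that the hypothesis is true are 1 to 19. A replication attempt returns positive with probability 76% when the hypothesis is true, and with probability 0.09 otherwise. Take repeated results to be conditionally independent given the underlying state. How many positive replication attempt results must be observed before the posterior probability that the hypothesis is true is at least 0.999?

5

Prior odds = 1/19.
Likelihood ratio of a positive result = 0.76/0.09 = 76/9.
Target posterior odds = 0.999/0.001 = 999.
Require (76/9)ⁿ ≥ 999 ÷ (1/19) = 18981.
(76/9)⁴ = 33362176/6561 falls short of 18981 but (76/9)⁵ ≈42939.3 reaches it, so n = 5.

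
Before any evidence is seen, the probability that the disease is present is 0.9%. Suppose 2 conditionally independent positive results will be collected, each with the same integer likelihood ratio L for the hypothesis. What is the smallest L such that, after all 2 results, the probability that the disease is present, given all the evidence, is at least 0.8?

Prior odds = 0.009/0.991 = 9/991.
Target odds = 0.8/0.2 = 4.
Need L² ≥ 4 ÷ (9/991) = 3964/9.
20² = 400 < 3964/9 ≤ 441 = 21², so L = 21.

21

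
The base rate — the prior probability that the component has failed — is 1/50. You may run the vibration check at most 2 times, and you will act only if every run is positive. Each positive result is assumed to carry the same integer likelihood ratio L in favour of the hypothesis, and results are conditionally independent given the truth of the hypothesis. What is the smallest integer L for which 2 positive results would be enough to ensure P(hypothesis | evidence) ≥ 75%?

13

Prior odds = 0.02/0.98 = 1/49.
Target odds = 0.75/0.25 = 3.
Need L² ≥ 3 ÷ (1/49) = 147.
12² = 144 < 147 ≤ 169 = 13², so L = 13.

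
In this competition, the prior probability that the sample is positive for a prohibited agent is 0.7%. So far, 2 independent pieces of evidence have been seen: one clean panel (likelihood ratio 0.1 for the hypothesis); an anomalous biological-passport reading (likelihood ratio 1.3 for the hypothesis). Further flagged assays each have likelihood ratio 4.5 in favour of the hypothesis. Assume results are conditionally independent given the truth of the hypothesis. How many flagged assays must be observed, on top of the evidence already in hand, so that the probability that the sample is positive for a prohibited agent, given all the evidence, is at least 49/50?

8

Prior odds = 0.007/0.993 = 7/993.
Combined Bayes factor of the evidence already in hand = 0.1 × 1.3 = 0.13.
Odds after that evidence = (7/993) × 0.13 = 91/99300.
Target odds = 0.98/0.02 = 49.
Need 4.5ⁿ ≥ 49 ÷ (91/99300) = 695100/13.
4.5⁷ = 4782969/128 falls short of 695100/13 but 4.5⁸ = 43046721/256 reaches it, so n = 8.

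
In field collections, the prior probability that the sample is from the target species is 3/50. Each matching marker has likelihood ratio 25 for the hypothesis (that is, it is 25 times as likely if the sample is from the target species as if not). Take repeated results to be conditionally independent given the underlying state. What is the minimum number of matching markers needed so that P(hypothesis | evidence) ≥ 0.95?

Prior odds = 0.06/0.94 = 3/47.
Likelihood ratio per matching marker = 25.
Target odds: 0.95 ÷ 0.05 = 19.
Require 25ⁿ ≥ 19 ÷ (3/47) = 893/3.
25¹ = 25 falls short of 893/3 but 25² = 625 reaches it, so n = 2.

2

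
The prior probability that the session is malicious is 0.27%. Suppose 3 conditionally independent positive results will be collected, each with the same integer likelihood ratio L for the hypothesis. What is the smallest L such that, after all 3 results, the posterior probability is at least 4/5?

12

Prior odds = 0.0027/0.9973 = 27/9973.
Target odds = 0.8/0.2 = 4.
Need L³ ≥ 4 ÷ (27/9973) = 39892/27.
11³ = 1331 < 39892/27 ≤ 1728 = 12³, so L = 12.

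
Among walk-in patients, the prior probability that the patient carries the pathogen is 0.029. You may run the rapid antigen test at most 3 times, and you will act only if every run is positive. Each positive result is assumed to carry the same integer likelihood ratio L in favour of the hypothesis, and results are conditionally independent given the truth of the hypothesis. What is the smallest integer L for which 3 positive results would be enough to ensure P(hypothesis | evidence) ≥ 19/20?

Prior odds = 0.029/0.971 = 29/971.
Target odds = 0.95/0.05 = 19.
Need L³ ≥ 19 ÷ (29/971) = 18449/29.
8³ = 512 < 18449/29 ≤ 729 = 9³, so L = 9.

9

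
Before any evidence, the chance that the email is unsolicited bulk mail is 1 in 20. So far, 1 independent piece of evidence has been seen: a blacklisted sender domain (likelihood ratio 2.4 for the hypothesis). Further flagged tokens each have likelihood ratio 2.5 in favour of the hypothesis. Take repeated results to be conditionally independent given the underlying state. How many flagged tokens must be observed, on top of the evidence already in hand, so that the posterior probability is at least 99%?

Prior odds = 0.05/0.95 = 1/19.
Bayes factor of the evidence already in hand = 2.4.
Odds after that evidence = (1/19) × 2.4 = 12/95.
Target odds = 0.99/0.01 = 99.
Need 2.5ⁿ ≥ 99 ÷ (12/95) = 783.75.
2.5⁷ = 610.3515625 falls short of 783.75 but 2.5⁸ = 390625/256 reaches it, so n = 8.

8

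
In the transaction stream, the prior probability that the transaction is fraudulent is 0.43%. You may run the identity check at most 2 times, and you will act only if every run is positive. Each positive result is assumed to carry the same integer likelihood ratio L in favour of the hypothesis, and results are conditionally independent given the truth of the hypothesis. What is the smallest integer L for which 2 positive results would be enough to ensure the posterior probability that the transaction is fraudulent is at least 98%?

Prior odds = 0.0043/0.9957 = 43/9957.
Target odds = 0.98/0.02 = 49.
Need L² ≥ 49 ÷ (43/9957) = 487893/43.
106² = 11236 < 487893/43 ≤ 11449 = 107², so L = 107.

107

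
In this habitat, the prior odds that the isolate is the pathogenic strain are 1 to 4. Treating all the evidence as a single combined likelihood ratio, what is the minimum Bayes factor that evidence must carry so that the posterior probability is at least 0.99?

396

Prior odds = 0.25.
Target odds = 0.99/0.01 = 99.
Required Bayes factor = 99 ÷ 0.25 = 396.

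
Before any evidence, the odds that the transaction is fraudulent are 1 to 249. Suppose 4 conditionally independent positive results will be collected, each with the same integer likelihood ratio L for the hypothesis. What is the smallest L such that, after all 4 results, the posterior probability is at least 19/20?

9

Prior odds = 1/249.
Target odds = 0.95/0.05 = 19.
Need L⁴ ≥ 19 ÷ (1/249) = 4731.
8⁴ = 4096 < 4731 ≤ 6561 = 9⁴, so L = 9.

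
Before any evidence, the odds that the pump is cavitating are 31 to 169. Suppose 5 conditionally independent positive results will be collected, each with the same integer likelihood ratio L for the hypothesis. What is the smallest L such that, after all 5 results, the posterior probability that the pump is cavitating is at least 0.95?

3

Prior odds = 31/169.
Target odds = 0.95/0.05 = 19.
Need L⁵ ≥ 19 ÷ (31/169) = 3211/31.
2⁵ = 32 < 3211/31 ≤ 243 = 3⁵, so L = 3.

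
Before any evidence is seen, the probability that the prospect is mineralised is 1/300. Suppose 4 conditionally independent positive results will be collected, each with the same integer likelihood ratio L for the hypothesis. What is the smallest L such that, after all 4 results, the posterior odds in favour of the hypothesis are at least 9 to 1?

8

Prior odds = (1/300)/(299/300) = 1/299.
Target odds = 9.
Need L⁴ ≥ 9 ÷ (1/299) = 2691.
7⁴ = 2401 < 2691 ≤ 4096 = 8⁴, so L = 8.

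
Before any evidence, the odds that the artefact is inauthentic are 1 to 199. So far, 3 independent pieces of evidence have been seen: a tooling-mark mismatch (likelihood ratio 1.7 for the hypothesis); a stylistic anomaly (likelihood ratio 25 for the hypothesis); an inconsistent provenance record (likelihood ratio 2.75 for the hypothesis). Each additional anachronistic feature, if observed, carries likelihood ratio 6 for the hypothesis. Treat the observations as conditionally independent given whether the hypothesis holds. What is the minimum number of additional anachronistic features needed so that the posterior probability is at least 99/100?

3

Prior odds = 1/199.
Combined Bayes factor of the evidence already in hand = 1.7 × 25 × 2.75 = 116.875.
Odds after that evidence = (1/199) × 116.875 = 935/1592.
Target odds = 0.99/0.01 = 99.
Need 6ⁿ ≥ 99 ÷ (935/1592) = 14328/85.
6² = 36 falls short of 14328/85 but 6³ = 216 reaches it, so n = 3.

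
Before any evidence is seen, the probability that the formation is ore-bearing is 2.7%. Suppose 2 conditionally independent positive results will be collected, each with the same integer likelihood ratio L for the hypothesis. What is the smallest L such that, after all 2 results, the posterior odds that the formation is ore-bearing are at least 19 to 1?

Prior odds = 0.027/0.973 = 27/973.
Target odds = 19.
Need L² ≥ 19 ÷ (27/973) = 18487/27.
26² = 676 < 18487/27 ≤ 729 = 27², so L = 27.

27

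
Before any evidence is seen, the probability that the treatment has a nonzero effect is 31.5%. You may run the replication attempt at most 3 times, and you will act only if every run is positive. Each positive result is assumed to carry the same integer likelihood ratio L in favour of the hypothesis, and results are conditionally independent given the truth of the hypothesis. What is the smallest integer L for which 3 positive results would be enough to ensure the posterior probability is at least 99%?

6

Prior odds = 0.315/0.685 = 63/137.
Target odds = 0.99/0.01 = 99.
Need L³ ≥ 99 ÷ (63/137) = 1507/7.
5³ = 125 < 1507/7 ≤ 216 = 6³, so L = 6.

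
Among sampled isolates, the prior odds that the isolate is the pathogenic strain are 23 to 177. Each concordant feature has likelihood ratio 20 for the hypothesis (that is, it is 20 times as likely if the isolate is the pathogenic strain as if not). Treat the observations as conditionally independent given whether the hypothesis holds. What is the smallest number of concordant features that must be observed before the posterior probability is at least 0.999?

Prior odds = 23/177.
Likelihood ratio per concordant feature = 20.
Target posterior odds = 0.999/0.001 = 999.
Require 20ⁿ ≥ 999 ÷ (23/177) = 176823/23.
20² = 400 falls short of 176823/23 but 20³ = 8000 reaches it, so n = 3.

3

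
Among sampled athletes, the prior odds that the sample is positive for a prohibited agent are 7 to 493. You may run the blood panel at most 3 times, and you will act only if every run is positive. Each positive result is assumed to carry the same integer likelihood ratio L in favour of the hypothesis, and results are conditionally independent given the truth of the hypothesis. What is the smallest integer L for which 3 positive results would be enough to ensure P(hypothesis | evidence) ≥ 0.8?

7

Prior odds = 7/493.
Target odds = 0.8/0.2 = 4.
Need L³ ≥ 4 ÷ (7/493) = 1972/7.
6³ = 216 < 1972/7 ≤ 343 = 7³, so L = 7.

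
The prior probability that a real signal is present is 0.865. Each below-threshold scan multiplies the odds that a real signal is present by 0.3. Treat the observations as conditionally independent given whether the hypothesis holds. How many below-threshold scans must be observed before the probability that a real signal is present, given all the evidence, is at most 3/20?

3

Prior odds = 0.865/0.135 = 173/27.
Likelihood ratio per below-threshold scan = 0.3.
Target posterior odds = 0.15/0.85 = 3/17.
Need (173/27) × 0.3ⁿ ≤ 3/17, i.e. 0.3ⁿ ≤ 81/2941.
0.3² = 0.09 is still above 81/2941 but 0.3³ = 0.027 is at or below it, so n = 3.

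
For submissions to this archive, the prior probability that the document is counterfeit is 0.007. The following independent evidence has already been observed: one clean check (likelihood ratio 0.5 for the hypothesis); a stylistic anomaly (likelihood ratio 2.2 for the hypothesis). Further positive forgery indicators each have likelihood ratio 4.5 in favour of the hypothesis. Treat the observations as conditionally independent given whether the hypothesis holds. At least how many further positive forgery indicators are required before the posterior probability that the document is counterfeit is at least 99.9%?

Prior odds = 0.007/0.993 = 7/993.
Combined Bayes factor of the evidence already in hand = 0.5 × 2.2 = 1.1.
Odds after that evidence = (7/993) × 1.1 = 77/9930.
Target odds = 0.999/0.001 = 999.
Need 4.5ⁿ ≥ 999 ÷ (77/9930) = 9920070/77.
4.5⁷ = 4782969/128 falls short of 9920070/77 but 4.5⁸ = 43046721/256 reaches it, so n = 8.

8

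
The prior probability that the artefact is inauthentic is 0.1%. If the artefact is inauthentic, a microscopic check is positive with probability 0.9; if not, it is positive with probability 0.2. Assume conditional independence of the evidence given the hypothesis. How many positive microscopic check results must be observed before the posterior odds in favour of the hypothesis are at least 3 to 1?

Prior odds: 0.001 ÷ 0.999 = 1/999.
Likelihood ratio of a positive = 0.9/0.2 = 4.5.
Target odds = 3.
Need (1/999) × 4.5ⁿ ≥ 3, i.e. 4.5ⁿ ≥ 2997.
4.5⁵ = 1845.28125 falls short of 2997 but 4.5⁶ = 8303.765625 reaches it, so n = 6.

6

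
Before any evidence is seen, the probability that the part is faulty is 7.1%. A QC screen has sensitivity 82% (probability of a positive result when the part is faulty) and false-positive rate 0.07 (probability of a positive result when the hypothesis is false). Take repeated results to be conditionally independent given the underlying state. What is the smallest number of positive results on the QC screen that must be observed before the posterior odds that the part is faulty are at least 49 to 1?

Prior odds = 0.071/0.929 = 71/929.
Likelihood ratio of a positive result = 0.82/0.07 = 82/7.
Target odds = 49.
Require (82/7)ⁿ ≥ 49 ÷ (71/929) = 45521/71.
(82/7)² = 6724/49 falls short of 45521/71 but (82/7)³ = 551368/343 reaches it, so n = 3.

3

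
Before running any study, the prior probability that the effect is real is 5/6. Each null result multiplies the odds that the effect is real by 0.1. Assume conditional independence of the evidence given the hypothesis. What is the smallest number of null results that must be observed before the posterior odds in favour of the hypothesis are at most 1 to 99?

Prior odds: (5/6) ÷ (1/6) = 5.
Likelihood ratio per null result = 0.1.
Target odds = 1/99.
Need 5 × 0.1ⁿ ≤ 1/99, i.e. 0.1ⁿ ≤ 1/495.
0.1² = 0.01 is still above 1/495 but 0.1³ = 0.001 is at or below it, so n = 3.

3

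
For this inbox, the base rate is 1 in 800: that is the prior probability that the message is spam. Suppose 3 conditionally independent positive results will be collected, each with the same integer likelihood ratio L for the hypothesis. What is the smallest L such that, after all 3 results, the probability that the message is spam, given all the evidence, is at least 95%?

Prior odds = 0.00125/0.99875 = 1/799.
Target odds = 0.95/0.05 = 19.
Need L³ ≥ 19 ÷ (1/799) = 15181.
24³ = 13824 < 15181 ≤ 15625 = 25³, so L = 25.

25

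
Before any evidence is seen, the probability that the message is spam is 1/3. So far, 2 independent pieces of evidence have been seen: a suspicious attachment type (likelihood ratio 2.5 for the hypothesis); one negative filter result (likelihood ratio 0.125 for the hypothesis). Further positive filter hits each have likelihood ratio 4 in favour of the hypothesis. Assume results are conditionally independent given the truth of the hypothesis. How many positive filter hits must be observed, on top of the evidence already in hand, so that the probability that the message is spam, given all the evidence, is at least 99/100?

Prior odds = (1/3)/(2/3) = 0.5.
Combined Bayes factor of the evidence already in hand = 2.5 × 0.125 = 0.3125.
Odds after that evidence = 0.5 × 0.3125 = 0.15625.
Target odds = 0.99/0.01 = 99.
Need 4ⁿ ≥ 99 ÷ 0.15625 = 633.6.
4⁴ = 256 falls short of 633.6 but 4⁵ = 1024 reaches it, so n = 5.

5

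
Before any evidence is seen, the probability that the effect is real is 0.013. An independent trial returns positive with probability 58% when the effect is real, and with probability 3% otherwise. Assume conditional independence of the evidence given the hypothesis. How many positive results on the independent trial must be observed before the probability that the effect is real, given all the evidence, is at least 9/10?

3

Prior odds: 0.013 ÷ 0.987 = 13/987.
Likelihood ratio of a positive result = 0.58/0.03 = 58/3.
Target odds: 0.9 ÷ 0.1 = 9.
Require (58/3)ⁿ ≥ 9 ÷ (13/987) = 8883/13.
(58/3)² = 3364/9 falls short of 8883/13 but (58/3)³ = 195112/27 reaches it, so n = 3.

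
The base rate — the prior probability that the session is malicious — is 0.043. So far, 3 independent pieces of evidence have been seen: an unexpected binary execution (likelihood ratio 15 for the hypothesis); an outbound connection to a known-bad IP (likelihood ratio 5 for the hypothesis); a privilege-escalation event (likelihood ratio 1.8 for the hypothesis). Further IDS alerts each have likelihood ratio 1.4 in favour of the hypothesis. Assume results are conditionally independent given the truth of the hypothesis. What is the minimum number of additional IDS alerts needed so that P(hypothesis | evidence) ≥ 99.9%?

16

Prior odds = 0.043/0.957 = 43/957.
Combined Bayes factor of the evidence already in hand = 15 × 5 × 1.8 = 135.
Odds after that evidence = (43/957) × 135 = 1935/319.
Target odds = 0.999/0.001 = 999.
Need 1.4ⁿ ≥ 999 ÷ (1935/319) = 35409/215.
1.4¹⁵ ≈155.568 falls short of 35409/215 but 1.4¹⁶ ≈217.795 reaches it, so n = 16.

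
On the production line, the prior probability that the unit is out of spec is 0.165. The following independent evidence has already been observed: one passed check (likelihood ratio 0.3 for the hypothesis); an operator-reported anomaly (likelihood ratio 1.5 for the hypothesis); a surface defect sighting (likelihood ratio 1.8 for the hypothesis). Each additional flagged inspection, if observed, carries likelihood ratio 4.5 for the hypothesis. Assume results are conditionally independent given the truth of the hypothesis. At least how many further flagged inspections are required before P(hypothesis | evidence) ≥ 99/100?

5

Prior odds = 0.165/0.835 = 33/167.
Combined Bayes factor of the evidence already in hand = 0.3 × 1.5 × 1.8 = 0.81.
Odds after that evidence = (33/167) × 0.81 = 2673/16700.
Target odds = 0.99/0.01 = 99.
Need 4.5ⁿ ≥ 99 ÷ (2673/16700) = 16700/27.
4.5⁴ = 410.0625 falls short of 16700/27 but 4.5⁵ = 1845.28125 reaches it, so n = 5.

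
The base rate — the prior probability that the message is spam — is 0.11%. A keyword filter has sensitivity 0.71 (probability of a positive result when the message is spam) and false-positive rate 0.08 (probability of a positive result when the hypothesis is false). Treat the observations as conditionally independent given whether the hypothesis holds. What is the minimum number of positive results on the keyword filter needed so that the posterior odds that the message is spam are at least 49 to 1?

Prior odds: 0.0011 ÷ 0.9989 = 11/9989.
Likelihood ratio of a positive result = 0.71/0.08 = 8.875.
Target odds = 49.
Require 8.875ⁿ ≥ 49 ÷ (11/9989) = 489461/11.
8.875⁴ = 25411681/4096 falls short of 489461/11 but 8.875⁵ ≈55060.7 reaches it, so n = 5.

5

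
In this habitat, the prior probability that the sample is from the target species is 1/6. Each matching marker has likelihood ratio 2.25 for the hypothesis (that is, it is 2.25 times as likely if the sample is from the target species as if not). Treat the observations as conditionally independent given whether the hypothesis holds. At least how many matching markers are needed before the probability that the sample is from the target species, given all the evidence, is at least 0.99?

8

Prior odds: (1/6) ÷ (5/6) = 0.2.
Likelihood ratio per matching marker = 2.25.
Target odds: 0.99 ÷ 0.01 = 99.
Need 0.2 × 2.25ⁿ ≥ 99, i.e. 2.25ⁿ ≥ 495.
2.25⁷ = 4782969/16384 falls short of 495 but 2.25⁸ = 43046721/65536 reaches it, so n = 8.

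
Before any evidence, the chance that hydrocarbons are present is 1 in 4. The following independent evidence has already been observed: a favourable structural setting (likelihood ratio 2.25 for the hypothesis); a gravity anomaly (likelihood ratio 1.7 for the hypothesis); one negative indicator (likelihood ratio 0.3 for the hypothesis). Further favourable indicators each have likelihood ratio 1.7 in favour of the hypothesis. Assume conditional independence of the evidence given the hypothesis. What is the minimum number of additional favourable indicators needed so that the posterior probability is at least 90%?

6

Prior odds = 0.25/0.75 = 1/3.
Combined Bayes factor of the evidence already in hand = 2.25 × 1.7 × 0.3 = 1.1475.
Odds after that evidence = (1/3) × 1.1475 = 0.3825.
Target odds = 0.9/0.1 = 9.
Need 1.7ⁿ ≥ 9 ÷ 0.3825 = 400/17.
1.7⁵ = 1419857/100000 falls short of 400/17 but 1.7⁶ = 24137569/1000000 reaches it, so n = 6.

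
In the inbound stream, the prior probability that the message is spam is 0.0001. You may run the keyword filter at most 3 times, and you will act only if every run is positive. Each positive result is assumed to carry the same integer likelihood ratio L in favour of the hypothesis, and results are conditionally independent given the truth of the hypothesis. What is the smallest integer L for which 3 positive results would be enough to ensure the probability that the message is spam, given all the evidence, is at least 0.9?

45

Prior odds = 0.0001/0.9999 = 1/9999.
Target odds = 0.9/0.1 = 9.
Need L³ ≥ 9 ÷ (1/9999) = 89991.
44³ = 85184 < 89991 ≤ 91125 = 45³, so L = 45.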